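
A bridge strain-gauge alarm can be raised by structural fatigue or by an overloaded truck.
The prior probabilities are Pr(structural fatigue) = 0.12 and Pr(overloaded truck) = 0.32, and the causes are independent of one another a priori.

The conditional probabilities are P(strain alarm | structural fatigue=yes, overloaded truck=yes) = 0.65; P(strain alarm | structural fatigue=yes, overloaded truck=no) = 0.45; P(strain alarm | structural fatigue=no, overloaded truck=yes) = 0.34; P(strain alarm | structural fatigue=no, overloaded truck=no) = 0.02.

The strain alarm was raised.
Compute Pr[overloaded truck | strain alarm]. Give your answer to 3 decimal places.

Pr[overloaded truck | strain alarm] ≈ 0.713

For the numerator, keep only overloaded truck=true terms: 0.095744 + 0.024960 = 0.120704
Denominator P(strain alarm): 0.02*0.88*0.68 + 0.34*0.88*0.32 + 0.45*0.12*0.68 + 0.65*0.12*0.32 = 0.169392
P(overloaded truck | strain alarm) = 0.120704/0.169392 ≈ 0.713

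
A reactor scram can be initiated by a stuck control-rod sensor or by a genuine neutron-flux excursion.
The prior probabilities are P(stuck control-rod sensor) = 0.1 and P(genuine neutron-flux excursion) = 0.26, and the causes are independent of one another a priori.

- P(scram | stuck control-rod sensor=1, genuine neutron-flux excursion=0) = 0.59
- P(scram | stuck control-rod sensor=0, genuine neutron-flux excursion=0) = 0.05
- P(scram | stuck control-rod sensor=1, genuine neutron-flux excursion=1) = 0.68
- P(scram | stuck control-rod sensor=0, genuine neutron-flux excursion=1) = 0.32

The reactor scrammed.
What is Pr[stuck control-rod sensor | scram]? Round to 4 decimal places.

Pr[stuck control-rod sensor | scram] ≈ 0.3618

P(scram) = 0.05*0.9*0.74 + 0.32*0.9*0.26 + 0.59*0.1*0.74 + 0.68*0.1*0.26 = 0.033300 + 0.074880 + 0.043660 + 0.017680 = 0.169520
Of this, 0.061340 comes from 0.043660 + 0.017680 (the stuck control-rod sensor=true cases).
P(stuck control-rod sensor | scram) = 0.061340 / 0.169520 ≈ 0.3618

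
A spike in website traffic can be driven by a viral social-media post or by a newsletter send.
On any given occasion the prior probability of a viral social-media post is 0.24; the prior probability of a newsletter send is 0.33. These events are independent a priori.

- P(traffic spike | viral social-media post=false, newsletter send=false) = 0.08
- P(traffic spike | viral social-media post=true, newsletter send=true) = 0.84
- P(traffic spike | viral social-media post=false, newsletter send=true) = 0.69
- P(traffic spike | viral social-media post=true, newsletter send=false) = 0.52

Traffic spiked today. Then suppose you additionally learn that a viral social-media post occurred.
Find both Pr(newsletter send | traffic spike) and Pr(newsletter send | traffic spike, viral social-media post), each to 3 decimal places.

By total probability over the 4 (viral social-media post, newsletter send) configurations:
  P(traffic spike) = 0.08×0.76×0.67 + 0.69×0.76×0.33 + 0.52×0.24×0.67 + 0.84×0.24×0.33
        = 0.040736 + 0.173052 + 0.083616 + 0.066528 = 0.363932
The terms with newsletter send present sum to 0.239580, so
  P(newsletter send | traffic spike) = 0.239580 / 0.363932 ≈ 0.658

With the extra evidence:
Enumerate both values of newsletter send and weight by the priors:
  P(traffic spike | viral social-media post) = 0.52*0.67 + 0.84*0.33
        = 0.348400 + 0.277200 = 0.625600
Keeping only the newsletter send-present terms gives 0.277200, so
  P(newsletter send | traffic spike, viral social-media post) = 0.277200 / 0.625600 ≈ 0.443
Conditioning on viral social-media post lowers the posterior on newsletter send: the classic explaining-away effect in a common-effect structure.

Pr(newsletter send | traffic spike) ≈ 0.658; Pr(newsletter send | traffic spike, viral social-media post) ≈ 0.443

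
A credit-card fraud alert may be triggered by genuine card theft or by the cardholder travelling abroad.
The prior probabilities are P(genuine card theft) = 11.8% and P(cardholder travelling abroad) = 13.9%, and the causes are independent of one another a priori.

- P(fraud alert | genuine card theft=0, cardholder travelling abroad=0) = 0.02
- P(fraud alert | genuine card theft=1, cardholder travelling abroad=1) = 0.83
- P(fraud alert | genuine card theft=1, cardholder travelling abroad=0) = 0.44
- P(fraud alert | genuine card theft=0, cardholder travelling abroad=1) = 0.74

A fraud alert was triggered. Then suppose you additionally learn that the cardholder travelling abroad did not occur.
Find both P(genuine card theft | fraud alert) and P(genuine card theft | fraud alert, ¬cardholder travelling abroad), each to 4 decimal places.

P(genuine card theft | fraud alert) ≈ 0.3551; P(genuine card theft | fraud alert, ¬cardholder travelling abroad) ≈ 0.7464

Sum P(fraud alert|·) weighted by the priors over the 4 (genuine card theft, cardholder travelling abroad) configurations:
  P(fraud alert) = 0.02×0.882×0.861 + 0.74×0.882×0.139 + 0.44×0.118×0.861 + 0.83×0.118×0.139
        = 0.015188 + 0.090723 + 0.044703 + 0.013614 = 0.164228
The terms with genuine card theft present sum to 0.058317, so
  P(genuine card theft | fraud alert) = 0.058317 / 0.164228 ≈ 0.3551

With the extra evidence:
For the numerator, keep only genuine card theft=true terms: 0.44*0.118 = 0.051920
Normalizer over all consistent configurations: 0.02*0.882 + 0.44*0.118 = 0.069560
Posterior = 0.051920 / 0.069560 ≈ 0.7464
With cardholder travelling abroad excluded, genuine card theft must carry more of the explanatory weight for the fraud alert.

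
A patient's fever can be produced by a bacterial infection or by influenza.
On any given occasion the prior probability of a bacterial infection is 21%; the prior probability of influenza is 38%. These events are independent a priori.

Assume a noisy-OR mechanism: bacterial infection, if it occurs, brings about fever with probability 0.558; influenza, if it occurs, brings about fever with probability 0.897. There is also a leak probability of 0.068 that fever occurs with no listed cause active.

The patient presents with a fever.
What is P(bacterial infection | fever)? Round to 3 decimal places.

Under noisy-OR, P(fever | causes) = 1 − (1−0.068)·∏(1−qᵢ) over the active causes.
Sum P(fever|·) weighted by the priors over the 4 (bacterial infection, influenza) configurations:
  P(fever) = 0.068×0.79×0.62 + 0.904004×0.79×0.38 + 0.588056×0.21×0.62 + 0.95757×0.21×0.38
        = 0.033306 + 0.271382 + 0.076565 + 0.076414 = 0.457667
Configurations with bacterial infection contribute 0.152979, so
  P(bacterial infection | fever) = 0.152979 / 0.457667 ≈ 0.334

P(bacterial infection | fever) ≈ 0.334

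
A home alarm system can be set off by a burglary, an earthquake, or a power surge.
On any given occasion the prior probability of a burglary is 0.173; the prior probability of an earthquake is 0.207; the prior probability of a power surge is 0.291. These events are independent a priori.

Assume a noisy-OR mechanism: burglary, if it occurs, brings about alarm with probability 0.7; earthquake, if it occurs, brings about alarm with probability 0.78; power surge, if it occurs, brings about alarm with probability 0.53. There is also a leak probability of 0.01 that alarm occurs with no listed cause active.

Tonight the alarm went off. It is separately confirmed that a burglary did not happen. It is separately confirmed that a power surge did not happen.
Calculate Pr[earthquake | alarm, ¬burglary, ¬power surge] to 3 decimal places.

Under noisy-OR, P(alarm | causes) = 1 − (1−0.01)·∏(1−qᵢ) over the active causes.
P(alarm | ¬burglary, ¬power surge) = 0.01·0.793 + 0.7822·0.207 = 0.007930 + 0.161915 = 0.169845
Of this, 0.161915 comes from 0.7822·0.207 (the earthquake=true cases).
P(earthquake | alarm, ¬burglary, ¬power surge) = 0.161915 / 0.169845 ≈ 0.953

Pr[earthquake | alarm, ¬burglary, ¬power surge] ≈ 0.953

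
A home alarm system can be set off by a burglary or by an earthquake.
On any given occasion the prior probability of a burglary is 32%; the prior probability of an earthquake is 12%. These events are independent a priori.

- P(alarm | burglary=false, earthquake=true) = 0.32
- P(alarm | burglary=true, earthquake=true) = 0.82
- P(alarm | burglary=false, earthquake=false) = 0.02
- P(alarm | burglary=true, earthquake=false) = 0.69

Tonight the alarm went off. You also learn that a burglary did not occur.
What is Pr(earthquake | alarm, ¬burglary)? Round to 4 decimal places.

Pr(earthquake | alarm, ¬burglary) ≈ 0.6857

By total probability over both values of earthquake:
  P(alarm | ¬burglary) = 0.02*0.88 + 0.32*0.12
        = 0.017600 + 0.038400 = 0.056000
The terms with earthquake present sum to 0.038400, so
  P(earthquake | alarm, ¬burglary) = 0.038400 / 0.056000 ≈ 0.6857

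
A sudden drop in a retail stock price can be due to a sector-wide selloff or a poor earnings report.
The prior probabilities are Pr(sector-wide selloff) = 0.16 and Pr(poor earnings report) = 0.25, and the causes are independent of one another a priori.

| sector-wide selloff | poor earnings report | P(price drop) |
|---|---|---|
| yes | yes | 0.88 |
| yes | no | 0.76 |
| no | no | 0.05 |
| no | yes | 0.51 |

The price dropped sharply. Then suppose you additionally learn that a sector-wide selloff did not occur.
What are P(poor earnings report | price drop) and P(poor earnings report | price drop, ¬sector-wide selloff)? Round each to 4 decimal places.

For the numerator, keep only poor earnings report=true terms: 0.107100 + 0.035200 = 0.142300
Normalizer over all consistent configurations: 0.05·0.84·0.75 + 0.51·0.84·0.25 + 0.76·0.16·0.75 + 0.88·0.16·0.25 = 0.265000
Posterior = 0.142300 / 0.265000 ≈ 0.5370

Now condition on the additional information:
P(price drop | ¬sector-wide selloff) = 0.05×0.75 + 0.51×0.25 = 0.037500 + 0.127500 = 0.165000
The poor earnings report-present share is 0.51×0.25 = 0.127500.
P(poor earnings report | price drop, ¬sector-wide selloff) = 0.127500 / 0.165000 ≈ 0.7727

P(poor earnings report | price drop) ≈ 0.5370; P(poor earnings report | price drop, ¬sector-wide selloff) ≈ 0.7727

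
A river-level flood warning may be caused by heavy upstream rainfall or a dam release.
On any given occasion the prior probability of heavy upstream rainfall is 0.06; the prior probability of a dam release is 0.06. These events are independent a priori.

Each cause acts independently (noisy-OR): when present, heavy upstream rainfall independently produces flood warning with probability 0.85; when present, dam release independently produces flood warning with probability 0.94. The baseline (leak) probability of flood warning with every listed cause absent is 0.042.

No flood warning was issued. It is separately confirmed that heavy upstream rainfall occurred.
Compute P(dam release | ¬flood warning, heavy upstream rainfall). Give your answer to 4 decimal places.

P(dam release | ¬flood warning, heavy upstream rainfall) ≈ 0.0038

Under noisy-OR, P(flood warning | causes) = 1 − (1−0.042)·∏(1−qᵢ) over the active causes.
For the numerator, keep only dam release=true terms: 0.008622·0.06 = 0.000517
Denominator P(¬flood warning | heavy upstream rainfall): 0.1437·0.94 + 0.008622·0.06 = 0.135595
P(dam release | ¬flood warning, heavy upstream rainfall) = 0.000517/0.135595 ≈ 0.0038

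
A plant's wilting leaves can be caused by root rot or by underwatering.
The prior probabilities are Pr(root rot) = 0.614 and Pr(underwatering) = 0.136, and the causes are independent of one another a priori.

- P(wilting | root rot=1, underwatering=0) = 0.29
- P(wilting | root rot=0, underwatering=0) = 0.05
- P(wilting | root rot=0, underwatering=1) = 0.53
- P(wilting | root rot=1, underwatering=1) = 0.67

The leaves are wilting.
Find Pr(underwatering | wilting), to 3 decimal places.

Pr(underwatering | wilting) ≈ 0.329

P(wilting) = 0.05*0.386*0.864 + 0.53*0.386*0.136 + 0.29*0.614*0.864 + 0.67*0.614*0.136 = 0.016675 + 0.027823 + 0.153844 + 0.055948 = 0.254290
Restricting to configurations with underwatering present: 0.027823 + 0.055948 = 0.083771.
So P(underwatering | wilting) = 0.083771/0.254290 ≈ 0.329.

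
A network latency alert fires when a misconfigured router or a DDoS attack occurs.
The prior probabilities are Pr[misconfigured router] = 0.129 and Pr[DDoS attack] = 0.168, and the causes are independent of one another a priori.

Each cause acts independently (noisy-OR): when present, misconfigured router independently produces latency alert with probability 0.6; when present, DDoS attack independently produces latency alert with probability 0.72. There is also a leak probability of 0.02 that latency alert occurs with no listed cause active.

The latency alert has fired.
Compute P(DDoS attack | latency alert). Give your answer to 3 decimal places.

P(DDoS attack | latency alert) ≈ 0.611

Under noisy-OR, P(latency alert | causes) = 1 − (1−0.02)·∏(1−qᵢ) over the active causes.
P(latency alert) = 0.02·0.871·0.832 + 0.7256·0.871·0.168 + 0.608·0.129·0.832 + 0.89024·0.129·0.168 = 0.014493 + 0.106176 + 0.065255 + 0.019293 = 0.205217
Of this, 0.125469 comes from 0.106176 + 0.019293 (the DDoS attack=true cases).
So P(DDoS attack | latency alert) = 0.125469/0.205217 ≈ 0.611.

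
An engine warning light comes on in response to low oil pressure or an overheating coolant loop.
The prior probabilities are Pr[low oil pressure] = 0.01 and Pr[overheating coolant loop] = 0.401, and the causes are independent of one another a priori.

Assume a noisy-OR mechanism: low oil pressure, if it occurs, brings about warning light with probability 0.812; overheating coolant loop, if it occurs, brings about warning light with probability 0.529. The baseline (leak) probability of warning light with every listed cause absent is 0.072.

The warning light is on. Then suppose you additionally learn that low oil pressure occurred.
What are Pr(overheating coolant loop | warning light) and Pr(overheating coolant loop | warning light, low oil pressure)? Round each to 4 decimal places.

Pr(overheating coolant loop | warning light) ≈ 0.8266; Pr(overheating coolant loop | warning light, low oil pressure) ≈ 0.4267

Under noisy-OR, P(warning light | causes) = 1 − (1−0.072)·∏(1−qᵢ) over the active causes.
Enumerate the 4 (low oil pressure, overheating coolant loop) configurations and weight by the priors:
  P(warning light) = 0.072·0.99·0.599 + 0.562912·0.99·0.401 + 0.825536·0.01·0.599 + 0.917827·0.01·0.401
        = 0.042697 + 0.223470 + 0.004945 + 0.003680 = 0.274792
The terms with overheating coolant loop present sum to 0.227150, so
  P(overheating coolant loop | warning light) = 0.227150 / 0.274792 ≈ 0.8266

With the extra evidence:
By total probability over both values of overheating coolant loop:
  P(warning light | low oil pressure) = 0.825536×0.599 + 0.917827×0.401
        = 0.494496 + 0.368049 = 0.862545
Keeping only the overheating coolant loop-present terms gives 0.368049, so
  P(overheating coolant loop | warning light, low oil pressure) = 0.368049 / 0.862545 ≈ 0.4267
— low oil pressure explains away the evidence for overheating coolant loop.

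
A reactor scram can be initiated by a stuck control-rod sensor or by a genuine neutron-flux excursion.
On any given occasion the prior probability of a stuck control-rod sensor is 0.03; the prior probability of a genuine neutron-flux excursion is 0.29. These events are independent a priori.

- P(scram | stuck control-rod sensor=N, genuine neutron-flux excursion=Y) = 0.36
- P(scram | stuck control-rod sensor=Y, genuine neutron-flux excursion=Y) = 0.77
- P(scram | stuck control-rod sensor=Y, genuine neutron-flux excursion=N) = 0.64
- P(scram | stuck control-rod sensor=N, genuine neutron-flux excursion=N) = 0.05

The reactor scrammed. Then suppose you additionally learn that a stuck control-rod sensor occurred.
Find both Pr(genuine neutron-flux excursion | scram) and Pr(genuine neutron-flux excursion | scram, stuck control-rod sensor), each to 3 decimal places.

Pr(genuine neutron-flux excursion | scram) ≈ 0.692; Pr(genuine neutron-flux excursion | scram, stuck control-rod sensor) ≈ 0.329

Enumerate the 4 (stuck control-rod sensor, genuine neutron-flux excursion) configurations and weight by the priors:
  P(scram) = 0.05×0.97×0.71 + 0.36×0.97×0.29 + 0.64×0.03×0.71 + 0.77×0.03×0.29
        = 0.034435 + 0.101268 + 0.013632 + 0.006699 = 0.156034
Keeping only the genuine neutron-flux excursion-present terms gives 0.107967, so
  P(genuine neutron-flux excursion | scram) = 0.107967 / 0.156034 ≈ 0.692

Now condition on the additional information:
Weight on genuine neutron-flux excursion=true, given the evidence: 0.77*0.29 = 0.223300
The normalizing constant is 0.64*0.71 + 0.77*0.29 = 0.677700
P(genuine neutron-flux excursion | scram, stuck control-rod sensor) = 0.223300/0.677700 ≈ 0.329
Conditioning on stuck control-rod sensor lowers the posterior on genuine neutron-flux excursion: the classic explaining-away effect in a common-effect structure.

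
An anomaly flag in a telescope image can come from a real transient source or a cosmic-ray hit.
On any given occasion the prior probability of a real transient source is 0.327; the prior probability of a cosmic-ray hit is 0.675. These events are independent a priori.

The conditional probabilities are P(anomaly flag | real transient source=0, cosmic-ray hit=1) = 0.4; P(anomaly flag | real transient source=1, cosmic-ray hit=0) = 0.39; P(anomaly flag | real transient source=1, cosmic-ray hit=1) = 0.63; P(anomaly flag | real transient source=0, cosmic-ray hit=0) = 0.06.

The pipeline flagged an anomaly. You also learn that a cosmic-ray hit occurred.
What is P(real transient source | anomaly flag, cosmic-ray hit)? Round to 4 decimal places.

By total probability over both values of real transient source:
  P(anomaly flag | cosmic-ray hit) = 0.4·0.673 + 0.63·0.327
        = 0.269200 + 0.206010 = 0.475210
Keeping only the real transient source-present terms gives 0.206010, so
  P(real transient source | anomaly flag, cosmic-ray hit) = 0.206010 / 0.475210 ≈ 0.4335

P(real transient source | anomaly flag, cosmic-ray hit) ≈ 0.4335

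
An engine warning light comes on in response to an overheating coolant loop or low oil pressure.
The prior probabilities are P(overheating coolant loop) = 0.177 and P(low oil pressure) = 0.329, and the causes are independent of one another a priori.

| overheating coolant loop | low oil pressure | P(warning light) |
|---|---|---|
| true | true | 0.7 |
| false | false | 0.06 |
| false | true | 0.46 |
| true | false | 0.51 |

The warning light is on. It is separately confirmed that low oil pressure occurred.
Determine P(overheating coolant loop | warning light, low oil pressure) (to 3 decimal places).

Sum P(warning light|·) weighted by the priors over both values of overheating coolant loop:
  P(warning light | low oil pressure) = 0.46×0.823 + 0.7×0.177
        = 0.378580 + 0.123900 = 0.502480
Configurations with overheating coolant loop contribute 0.123900, so
  P(overheating coolant loop | warning light, low oil pressure) = 0.123900 / 0.502480 ≈ 0.247

P(overheating coolant loop | warning light, low oil pressure) ≈ 0.247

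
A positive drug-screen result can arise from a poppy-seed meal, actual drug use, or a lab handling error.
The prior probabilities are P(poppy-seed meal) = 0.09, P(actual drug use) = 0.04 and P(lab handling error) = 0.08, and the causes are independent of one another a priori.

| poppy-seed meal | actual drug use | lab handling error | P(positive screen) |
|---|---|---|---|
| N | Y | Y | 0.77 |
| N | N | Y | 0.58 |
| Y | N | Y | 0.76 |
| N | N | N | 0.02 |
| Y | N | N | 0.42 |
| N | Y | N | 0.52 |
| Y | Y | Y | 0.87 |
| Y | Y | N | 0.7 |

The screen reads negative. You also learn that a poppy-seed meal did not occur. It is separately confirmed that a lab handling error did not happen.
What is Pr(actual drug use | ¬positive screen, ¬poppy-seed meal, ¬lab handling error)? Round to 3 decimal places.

Pr(actual drug use | ¬positive screen, ¬poppy-seed meal, ¬lab handling error) ≈ 0.020

P(¬positive screen | ¬poppy-seed meal, ¬lab handling error) = 0.98×0.96 + 0.48×0.04 = 0.940800 + 0.019200 = 0.960000
Restricting to configurations with actual drug use present: 0.48×0.04 = 0.019200.
P(actual drug use | ¬positive screen, ¬poppy-seed meal, ¬lab handling error) = 0.019200 / 0.960000 ≈ 0.020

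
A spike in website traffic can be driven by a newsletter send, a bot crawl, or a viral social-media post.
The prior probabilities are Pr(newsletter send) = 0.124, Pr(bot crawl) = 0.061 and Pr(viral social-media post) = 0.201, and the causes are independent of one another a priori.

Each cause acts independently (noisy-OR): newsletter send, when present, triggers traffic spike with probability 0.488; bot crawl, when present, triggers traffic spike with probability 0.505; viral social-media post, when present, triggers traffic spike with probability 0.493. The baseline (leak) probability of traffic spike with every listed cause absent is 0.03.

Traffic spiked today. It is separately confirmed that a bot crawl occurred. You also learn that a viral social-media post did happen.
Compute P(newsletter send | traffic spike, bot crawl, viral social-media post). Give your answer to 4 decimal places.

P(newsletter send | traffic spike, bot crawl, viral social-media post) ≈ 0.1407

Under noisy-OR, P(traffic spike | causes) = 1 − (1−0.03)·∏(1−qᵢ) over the active causes.
Enumerate both values of newsletter send and weight by the priors:
  P(traffic spike | bot crawl, viral social-media post) = 0.756564*0.876 + 0.875361*0.124
        = 0.662750 + 0.108545 = 0.771295
Configurations with newsletter send contribute 0.108545, so
  P(newsletter send | traffic spike, bot crawl, viral social-media post) = 0.108545 / 0.771295 ≈ 0.1407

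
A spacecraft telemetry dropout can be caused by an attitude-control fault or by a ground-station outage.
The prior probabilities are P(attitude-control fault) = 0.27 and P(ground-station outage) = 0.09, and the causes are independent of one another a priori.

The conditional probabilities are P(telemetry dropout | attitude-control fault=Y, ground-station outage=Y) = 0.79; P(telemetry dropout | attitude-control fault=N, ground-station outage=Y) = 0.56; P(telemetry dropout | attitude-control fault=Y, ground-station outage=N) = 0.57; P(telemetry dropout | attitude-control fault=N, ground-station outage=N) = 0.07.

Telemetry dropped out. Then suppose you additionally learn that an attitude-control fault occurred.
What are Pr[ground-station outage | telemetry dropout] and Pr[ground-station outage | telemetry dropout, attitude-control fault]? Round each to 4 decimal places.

By total probability over the 4 (attitude-control fault, ground-station outage) configurations:
  P(telemetry dropout) = 0.07×0.73×0.91 + 0.56×0.73×0.09 + 0.57×0.27×0.91 + 0.79×0.27×0.09
        = 0.046501 + 0.036792 + 0.140049 + 0.019197 = 0.242539
The terms with ground-station outage present sum to 0.055989, so
  P(ground-station outage | telemetry dropout) = 0.055989 / 0.242539 ≈ 0.2308

Now also conditioning on attitude-control fault=true:
Sum P(telemetry dropout|·) weighted by the priors over both values of ground-station outage:
  P(telemetry dropout | attitude-control fault) = 0.57×0.91 + 0.79×0.09
        = 0.518700 + 0.071100 = 0.589800
Configurations with ground-station outage contribute 0.071100, so
  P(ground-station outage | telemetry dropout, attitude-control fault) = 0.071100 / 0.589800 ≈ 0.1205
— attitude-control fault explains away the evidence for ground-station outage.

Pr[ground-station outage | telemetry dropout] ≈ 0.2308; Pr[ground-station outage | telemetry dropout, attitude-control fault] ≈ 0.1205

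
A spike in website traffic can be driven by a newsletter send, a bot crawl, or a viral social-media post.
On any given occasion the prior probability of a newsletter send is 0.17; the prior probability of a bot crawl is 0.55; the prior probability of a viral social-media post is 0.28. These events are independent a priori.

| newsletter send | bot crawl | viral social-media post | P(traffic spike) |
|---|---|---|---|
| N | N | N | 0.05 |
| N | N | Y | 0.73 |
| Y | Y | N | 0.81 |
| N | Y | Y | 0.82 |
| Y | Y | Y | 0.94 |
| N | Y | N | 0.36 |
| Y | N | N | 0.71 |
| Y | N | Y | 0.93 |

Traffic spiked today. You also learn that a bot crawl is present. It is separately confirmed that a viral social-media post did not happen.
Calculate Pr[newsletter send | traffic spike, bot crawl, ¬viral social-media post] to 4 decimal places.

Enumerate both values of newsletter send and weight by the priors:
  P(traffic spike | bot crawl, ¬viral social-media post) = 0.36·0.83 + 0.81·0.17
        = 0.298800 + 0.137700 = 0.436500
Keeping only the newsletter send-present terms gives 0.137700, so
  P(newsletter send | traffic spike, bot crawl, ¬viral social-media post) = 0.137700 / 0.436500 ≈ 0.3155

Pr[newsletter send | traffic spike, bot crawl, ¬viral social-media post] ≈ 0.3155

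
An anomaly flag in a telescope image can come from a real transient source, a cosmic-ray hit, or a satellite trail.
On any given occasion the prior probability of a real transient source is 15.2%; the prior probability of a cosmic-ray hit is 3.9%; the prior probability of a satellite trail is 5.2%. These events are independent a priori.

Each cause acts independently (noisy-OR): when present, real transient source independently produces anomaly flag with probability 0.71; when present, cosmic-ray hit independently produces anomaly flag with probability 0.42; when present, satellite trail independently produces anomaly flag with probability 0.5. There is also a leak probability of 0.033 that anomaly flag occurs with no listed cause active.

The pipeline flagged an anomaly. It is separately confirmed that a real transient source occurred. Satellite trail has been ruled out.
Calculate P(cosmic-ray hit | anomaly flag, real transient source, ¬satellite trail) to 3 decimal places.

Under noisy-OR, P(anomaly flag | causes) = 1 − (1−0.033)·∏(1−qᵢ) over the active causes.
P(anomaly flag | real transient source, ¬satellite trail) = 0.71957*0.961 + 0.837351*0.039 = 0.691507 + 0.032657 = 0.724164
The cosmic-ray hit-present share is 0.837351*0.039 = 0.032657.
P(cosmic-ray hit | anomaly flag, real transient source, ¬satellite trail) = 0.032657 / 0.724164 ≈ 0.045

P(cosmic-ray hit | anomaly flag, real transient source, ¬satellite trail) ≈ 0.045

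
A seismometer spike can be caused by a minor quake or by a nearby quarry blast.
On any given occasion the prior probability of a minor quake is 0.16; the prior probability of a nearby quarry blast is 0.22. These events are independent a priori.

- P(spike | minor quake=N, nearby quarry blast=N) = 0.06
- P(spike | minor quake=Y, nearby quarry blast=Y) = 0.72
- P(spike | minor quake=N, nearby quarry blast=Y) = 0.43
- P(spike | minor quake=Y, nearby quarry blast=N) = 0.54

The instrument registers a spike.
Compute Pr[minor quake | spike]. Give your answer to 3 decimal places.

Enumerate the 4 (minor quake, nearby quarry blast) configurations and weight by the priors:
  P(spike) = 0.06*0.84*0.78 + 0.43*0.84*0.22 + 0.54*0.16*0.78 + 0.72*0.16*0.22
        = 0.039312 + 0.079464 + 0.067392 + 0.025344 = 0.211512
The terms with minor quake present sum to 0.092736, so
  P(minor quake | spike) = 0.092736 / 0.211512 ≈ 0.438

Pr[minor quake | spike] ≈ 0.438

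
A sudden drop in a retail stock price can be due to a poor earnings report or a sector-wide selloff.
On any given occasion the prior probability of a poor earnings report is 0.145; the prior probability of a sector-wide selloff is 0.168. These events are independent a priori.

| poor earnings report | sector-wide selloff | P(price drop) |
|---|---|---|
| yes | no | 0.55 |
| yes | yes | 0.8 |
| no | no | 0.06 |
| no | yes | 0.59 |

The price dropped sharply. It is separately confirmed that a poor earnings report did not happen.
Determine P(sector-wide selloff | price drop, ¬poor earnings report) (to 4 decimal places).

P(sector-wide selloff | price drop, ¬poor earnings report) ≈ 0.6651

P(price drop | ¬poor earnings report) = 0.06×0.832 + 0.59×0.168 = 0.049920 + 0.099120 = 0.149040
Of this, 0.099120 comes from 0.59×0.168 (the sector-wide selloff=true cases).
So P(sector-wide selloff | price drop, ¬poor earnings report) = 0.099120/0.149040 ≈ 0.6651.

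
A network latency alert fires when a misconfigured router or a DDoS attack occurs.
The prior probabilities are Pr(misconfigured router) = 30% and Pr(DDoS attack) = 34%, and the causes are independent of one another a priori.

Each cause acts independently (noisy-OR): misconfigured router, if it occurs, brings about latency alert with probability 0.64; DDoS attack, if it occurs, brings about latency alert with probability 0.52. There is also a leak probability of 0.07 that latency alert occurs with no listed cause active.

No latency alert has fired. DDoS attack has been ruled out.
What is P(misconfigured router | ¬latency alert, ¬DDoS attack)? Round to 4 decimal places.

Under noisy-OR, P(latency alert | causes) = 1 − (1−0.07)·∏(1−qᵢ) over the active causes.
Numerator (weight on configurations with misconfigured router): 0.3348×0.3 = 0.100440
Normalizer over all consistent configurations: 0.93×0.7 + 0.3348×0.3 = 0.751440
P(misconfigured router | ¬latency alert, ¬DDoS attack) = 0.100440/0.751440 ≈ 0.1337

P(misconfigured router | ¬latency alert, ¬DDoS attack) ≈ 0.1337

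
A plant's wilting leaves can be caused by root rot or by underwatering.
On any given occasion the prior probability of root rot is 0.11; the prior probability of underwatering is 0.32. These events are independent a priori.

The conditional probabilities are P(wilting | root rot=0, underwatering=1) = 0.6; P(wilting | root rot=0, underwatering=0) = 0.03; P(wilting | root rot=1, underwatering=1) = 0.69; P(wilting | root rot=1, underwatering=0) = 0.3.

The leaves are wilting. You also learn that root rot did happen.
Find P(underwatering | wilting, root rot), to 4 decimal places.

Weight on underwatering=true, given the evidence: 0.69*0.32 = 0.220800
Normalizer over all consistent configurations: 0.3*0.68 + 0.69*0.32 = 0.424800
P(underwatering | wilting, root rot) = 0.220800/0.424800 ≈ 0.5198

P(underwatering | wilting, root rot) ≈ 0.5198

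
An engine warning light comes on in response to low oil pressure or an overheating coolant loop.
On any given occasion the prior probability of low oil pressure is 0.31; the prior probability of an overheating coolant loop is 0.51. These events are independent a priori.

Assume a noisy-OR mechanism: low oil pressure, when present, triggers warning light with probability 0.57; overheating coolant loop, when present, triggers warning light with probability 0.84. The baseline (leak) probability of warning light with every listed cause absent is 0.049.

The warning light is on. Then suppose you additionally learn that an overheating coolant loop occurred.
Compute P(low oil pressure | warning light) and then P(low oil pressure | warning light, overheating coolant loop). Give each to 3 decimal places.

P(low oil pressure | warning light) ≈ 0.430; P(low oil pressure | warning light, overheating coolant loop) ≈ 0.331

Under noisy-OR, P(warning light | causes) = 1 − (1−0.049)·∏(1−qᵢ) over the active causes.
By total probability over the 4 (low oil pressure, overheating coolant loop) configurations:
  P(warning light) = 0.049·0.69·0.49 + 0.84784·0.69·0.51 + 0.59107·0.31·0.49 + 0.934571·0.31·0.51
        = 0.016567 + 0.298355 + 0.089784 + 0.147756 = 0.552462
The terms with low oil pressure present sum to 0.237540, so
  P(low oil pressure | warning light) = 0.237540 / 0.552462 ≈ 0.430

Now condition on the additional information:
By total probability over both values of low oil pressure:
  P(warning light | overheating coolant loop) = 0.84784·0.69 + 0.934571·0.31
        = 0.585010 + 0.289717 = 0.874727
Keeping only the low oil pressure-present terms gives 0.289717, so
  P(low oil pressure | warning light, overheating coolant loop) = 0.289717 / 0.874727 ≈ 0.331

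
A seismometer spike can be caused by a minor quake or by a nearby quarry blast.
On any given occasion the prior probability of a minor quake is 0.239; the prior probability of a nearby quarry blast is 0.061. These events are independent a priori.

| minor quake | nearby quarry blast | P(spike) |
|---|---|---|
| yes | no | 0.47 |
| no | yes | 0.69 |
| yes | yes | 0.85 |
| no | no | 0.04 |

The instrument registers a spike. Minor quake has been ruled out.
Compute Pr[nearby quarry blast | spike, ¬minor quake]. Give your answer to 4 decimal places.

Weight on nearby quarry blast=true, given the evidence: 0.69·0.061 = 0.042090
Denominator P(spike | ¬minor quake): 0.04·0.939 + 0.69·0.061 = 0.079650
Posterior = 0.042090 / 0.079650 ≈ 0.5284

Pr[nearby quarry blast | spike, ¬minor quake] ≈ 0.5284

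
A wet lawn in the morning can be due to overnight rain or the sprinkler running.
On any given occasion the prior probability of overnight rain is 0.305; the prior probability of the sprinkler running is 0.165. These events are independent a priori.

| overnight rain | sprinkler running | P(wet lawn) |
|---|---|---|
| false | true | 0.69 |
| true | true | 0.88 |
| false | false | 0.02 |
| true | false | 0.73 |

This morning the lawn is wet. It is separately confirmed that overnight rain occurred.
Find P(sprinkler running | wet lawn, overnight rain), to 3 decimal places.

P(wet lawn | overnight rain) = 0.73×0.835 + 0.88×0.165 = 0.609550 + 0.145200 = 0.754750
Of this, 0.145200 comes from 0.88×0.165 (the sprinkler running=true cases).
Hence the posterior is 0.145200/0.754750 ≈ 0.192.

P(sprinkler running | wet lawn, overnight rain) ≈ 0.192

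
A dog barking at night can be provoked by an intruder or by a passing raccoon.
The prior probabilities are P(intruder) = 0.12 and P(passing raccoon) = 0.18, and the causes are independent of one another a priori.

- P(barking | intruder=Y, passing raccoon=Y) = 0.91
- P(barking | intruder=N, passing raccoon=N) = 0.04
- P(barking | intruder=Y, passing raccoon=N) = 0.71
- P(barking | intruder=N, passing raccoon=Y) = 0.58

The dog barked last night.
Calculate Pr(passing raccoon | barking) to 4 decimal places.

Pr(passing raccoon | barking) ≈ 0.5304

For the numerator, keep only passing raccoon=true terms: 0.091872 + 0.019656 = 0.111528
Denominator P(barking): 0.04·0.88·0.82 + 0.58·0.88·0.18 + 0.71·0.12·0.82 + 0.91·0.12·0.18 = 0.210256
Posterior = 0.111528 / 0.210256 ≈ 0.5304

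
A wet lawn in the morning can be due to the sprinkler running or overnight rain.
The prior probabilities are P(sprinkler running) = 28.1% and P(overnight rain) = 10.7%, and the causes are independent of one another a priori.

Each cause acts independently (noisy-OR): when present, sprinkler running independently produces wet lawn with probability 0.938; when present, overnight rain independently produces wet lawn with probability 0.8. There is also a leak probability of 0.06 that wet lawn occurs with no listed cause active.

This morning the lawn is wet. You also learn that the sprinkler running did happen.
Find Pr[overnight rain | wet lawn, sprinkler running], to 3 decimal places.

Pr[overnight rain | wet lawn, sprinkler running] ≈ 0.112

Under noisy-OR, P(wet lawn | causes) = 1 − (1−0.06)·∏(1−qᵢ) over the active causes.
P(wet lawn | sprinkler running) = 0.94172×0.893 + 0.988344×0.107 = 0.840956 + 0.105753 = 0.946709
The overnight rain-present share is 0.988344×0.107 = 0.105753.
So P(overnight rain | wet lawn, sprinkler running) = 0.105753/0.946709 ≈ 0.112.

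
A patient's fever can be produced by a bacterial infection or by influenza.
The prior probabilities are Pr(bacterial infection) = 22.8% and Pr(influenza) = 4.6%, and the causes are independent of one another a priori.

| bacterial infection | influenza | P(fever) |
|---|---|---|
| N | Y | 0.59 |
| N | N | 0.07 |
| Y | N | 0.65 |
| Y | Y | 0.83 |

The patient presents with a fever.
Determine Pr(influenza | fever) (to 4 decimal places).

Pr(influenza | fever) ≈ 0.1332

Enumerate the 4 (bacterial infection, influenza) configurations and weight by the priors:
  P(fever) = 0.07×0.772×0.954 + 0.59×0.772×0.046 + 0.65×0.228×0.954 + 0.83×0.228×0.046
        = 0.051554 + 0.020952 + 0.141383 + 0.008705 = 0.222594
The terms with influenza present sum to 0.029657, so
  P(influenza | fever) = 0.029657 / 0.222594 ≈ 0.1332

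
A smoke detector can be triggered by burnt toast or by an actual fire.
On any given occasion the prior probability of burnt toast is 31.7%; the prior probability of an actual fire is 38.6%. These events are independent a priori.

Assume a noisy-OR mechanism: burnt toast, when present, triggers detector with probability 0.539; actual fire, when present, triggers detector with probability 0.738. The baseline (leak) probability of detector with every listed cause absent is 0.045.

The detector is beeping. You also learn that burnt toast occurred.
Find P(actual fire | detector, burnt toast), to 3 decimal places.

P(actual fire | detector, burnt toast) ≈ 0.498

Under noisy-OR, P(detector | causes) = 1 − (1−0.045)·∏(1−qᵢ) over the active causes.
Weight on actual fire=true, given the evidence: 0.884653×0.386 = 0.341476
The normalizing constant is 0.559745×0.614 + 0.884653×0.386 = 0.685159
Posterior = 0.341476 / 0.685159 ≈ 0.498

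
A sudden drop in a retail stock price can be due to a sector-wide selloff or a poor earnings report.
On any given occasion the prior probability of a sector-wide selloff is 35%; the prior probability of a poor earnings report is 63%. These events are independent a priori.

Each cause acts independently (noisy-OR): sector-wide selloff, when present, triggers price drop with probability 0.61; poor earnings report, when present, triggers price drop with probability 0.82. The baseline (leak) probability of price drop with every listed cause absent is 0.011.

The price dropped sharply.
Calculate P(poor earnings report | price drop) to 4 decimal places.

P(poor earnings report | price drop) ≈ 0.8683

Under noisy-OR, P(price drop | causes) = 1 − (1−0.011)·∏(1−qᵢ) over the active causes.
Sum P(price drop|·) weighted by the priors over the 4 (sector-wide selloff, poor earnings report) configurations:
  P(price drop) = 0.011×0.65×0.37 + 0.82198×0.65×0.63 + 0.61429×0.35×0.37 + 0.930572×0.35×0.63
        = 0.002645 + 0.336601 + 0.079551 + 0.205191 = 0.623988
The terms with poor earnings report present sum to 0.541792, so
  P(poor earnings report | price drop) = 0.541792 / 0.623988 ≈ 0.8683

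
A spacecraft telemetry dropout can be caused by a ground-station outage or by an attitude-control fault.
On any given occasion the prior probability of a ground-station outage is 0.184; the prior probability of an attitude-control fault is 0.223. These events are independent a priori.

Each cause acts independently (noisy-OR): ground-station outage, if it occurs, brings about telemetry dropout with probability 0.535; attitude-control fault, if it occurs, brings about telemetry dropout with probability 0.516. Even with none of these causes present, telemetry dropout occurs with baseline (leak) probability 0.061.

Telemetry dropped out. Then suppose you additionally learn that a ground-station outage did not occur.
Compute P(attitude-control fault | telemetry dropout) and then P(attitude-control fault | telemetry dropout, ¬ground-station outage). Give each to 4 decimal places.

Under noisy-OR, P(telemetry dropout | causes) = 1 − (1−0.061)·∏(1−qᵢ) over the active causes.
P(telemetry dropout) = 0.061·0.816·0.777 + 0.545524·0.816·0.223 + 0.563365·0.184·0.777 + 0.788669·0.184·0.223 = 0.038676 + 0.099268 + 0.080543 + 0.032361 = 0.250848
Restricting to configurations with attitude-control fault present: 0.099268 + 0.032361 = 0.131629.
Hence the posterior is 0.131629/0.250848 ≈ 0.5247.

With the extra evidence:
P(telemetry dropout | ¬ground-station outage) = 0.061×0.777 + 0.545524×0.223 = 0.047397 + 0.121652 = 0.169049
Of this, 0.121652 comes from 0.545524×0.223 (the attitude-control fault=true cases).
Hence the posterior is 0.121652/0.169049 ≈ 0.7196.

P(attitude-control fault | telemetry dropout) ≈ 0.5247; P(attitude-control fault | telemetry dropout, ¬ground-station outage) ≈ 0.7196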